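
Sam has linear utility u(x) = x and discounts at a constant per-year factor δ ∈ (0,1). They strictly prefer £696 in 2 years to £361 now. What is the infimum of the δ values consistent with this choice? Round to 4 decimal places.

Comparing present values: 361 < δ^2·696.
So δ^2 > 361/696 = 0.51868; taking the square root of both positive sides preserves the inequality.
δ > 0.51868^(1/2) = 0.7202.

δ > 0.7202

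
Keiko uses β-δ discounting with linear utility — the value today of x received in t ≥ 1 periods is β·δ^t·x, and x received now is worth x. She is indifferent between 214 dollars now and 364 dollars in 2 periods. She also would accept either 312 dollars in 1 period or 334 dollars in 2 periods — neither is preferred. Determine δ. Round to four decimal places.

δ ≈ 0.9341

From the later pair, β·δ^1·312 = β·δ^2·334; dividing through, δ = 312/334 = 0.93413.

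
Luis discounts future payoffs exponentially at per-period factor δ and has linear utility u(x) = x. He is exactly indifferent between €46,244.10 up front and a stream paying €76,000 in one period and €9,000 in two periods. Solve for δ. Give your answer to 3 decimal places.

δ ≈ 0.570

The stream is worth 76000δ + 9000δ² today, so 76000δ + 9000δ² = 46244.10.
That is, 9000δ² + 76000δ − 46244.10 = 0, a quadratic in δ.
By the quadratic formula (taking the positive root), δ = (−76000 + √7440787600.00) / 18000 ≈ 0.570.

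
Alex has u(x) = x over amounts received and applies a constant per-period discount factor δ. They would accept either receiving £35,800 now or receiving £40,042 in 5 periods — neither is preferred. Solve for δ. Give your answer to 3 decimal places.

δ ≈ 0.978

The payoff in 5 periods is discounted by δ^5, so u(35800) = δ^5·u(40042) and δ^5 = u(35800)/u(40042).
With u(x) = x: δ^5 = 35800/40042 = 0.89406.
Hence δ = (0.89406)^(1/5) = 0.97785.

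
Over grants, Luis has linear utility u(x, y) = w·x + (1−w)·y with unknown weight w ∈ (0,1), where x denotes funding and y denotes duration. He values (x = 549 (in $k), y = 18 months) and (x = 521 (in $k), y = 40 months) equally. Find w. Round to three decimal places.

w = 0.440

u(549,18) = u(521,40) means w·549 + (1−w)·18 = w·521 + (1−w)·40.
Rearranging, 28·w − 22·(1−w) = 0.
So w/(1−w) = 22/28 = 0.7857, giving w = 22/(28+22) = 0.440.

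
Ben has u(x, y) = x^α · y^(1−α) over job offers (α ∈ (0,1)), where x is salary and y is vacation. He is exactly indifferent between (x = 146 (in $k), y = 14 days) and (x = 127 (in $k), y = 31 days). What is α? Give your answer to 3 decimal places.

α ≈ 0.851

Indifference: 146^α · 14^(1−α) = 127^α · 31^(1−α).
Rearrange to (146/127)^α = (31/14)^(1−α) and take logs: α·0.139420 = (1−α)·0.794930.
Thus α·(0.934350) = 0.794930, so α = 0.794930/0.934350 ≈ 0.851.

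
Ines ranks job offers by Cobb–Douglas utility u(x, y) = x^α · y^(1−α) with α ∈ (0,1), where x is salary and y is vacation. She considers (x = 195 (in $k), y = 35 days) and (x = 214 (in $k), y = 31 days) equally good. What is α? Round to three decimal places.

α ≈ 0.566

Indifference: 195^α · 35^(1−α) = 214^α · 31^(1−α).
Rearrange to (195/214)^α = (31/35)^(1−α) and take logs: α·-0.092976 = (1−α)·-0.121361.
With A = -0.092976 and B = -0.121361: α·A = (1−α)·B, so α = B/(A+B) = -0.121361/-0.214337 ≈ 0.566.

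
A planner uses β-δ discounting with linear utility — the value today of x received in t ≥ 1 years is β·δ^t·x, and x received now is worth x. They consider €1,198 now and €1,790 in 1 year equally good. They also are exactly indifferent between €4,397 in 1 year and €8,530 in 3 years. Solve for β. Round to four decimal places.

β ≈ 0.9322

The second indifference involves only future payoffs, so β cancels: β·δ^1·4397 = β·δ^3·8530, giving δ^2 = 4397/8530 = 0.51547, so δ = 0.71797.
Now use the now-vs-future pair: 1198 = β·δ·1790 gives β = 1198/(0.71797·1790) ≈ 0.9322.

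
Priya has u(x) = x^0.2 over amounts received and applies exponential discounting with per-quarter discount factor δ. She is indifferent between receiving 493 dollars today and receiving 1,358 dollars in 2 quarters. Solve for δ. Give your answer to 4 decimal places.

Indifference means u(493) = δ^2 · u(1358), so δ^2 = u(493)/u(1358).
With u(x) = x^0.2: δ^2 = 493^0.2/1358^0.2 = (493/1358)^0.2 = 0.81656.
Hence δ = (0.81656)^(1/2) = 0.903638.

δ ≈ 0.9036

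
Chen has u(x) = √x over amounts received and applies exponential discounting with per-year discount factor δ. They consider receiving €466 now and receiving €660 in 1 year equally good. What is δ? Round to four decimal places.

δ ≈ 0.8403

The payoff in 1 year is discounted by δ, so u(466) = δ·u(660) and δ = u(466)/u(660).
Since u(x) = √x, δ = √(466/660) = 0.84027.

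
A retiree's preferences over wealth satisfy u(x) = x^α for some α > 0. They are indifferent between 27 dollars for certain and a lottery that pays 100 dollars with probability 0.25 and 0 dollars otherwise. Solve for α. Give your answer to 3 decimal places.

α ≈ 1.059

Since u(0) = 0, the lottery's EU is 0.25·100^α.
Setting u(27) equal to that: 27^α = 0.25·100^α ⇒ (27/100)^α = 0.25.
Taking logs: α·ln(27/100) = ln(0.25), so α = -1.386294 / -1.309333 ≈ 1.059.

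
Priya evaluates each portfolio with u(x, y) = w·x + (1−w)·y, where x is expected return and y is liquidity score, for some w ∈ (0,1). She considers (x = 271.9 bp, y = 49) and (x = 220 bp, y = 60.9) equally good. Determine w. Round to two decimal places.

w = 0.19

Equating utilities: w·271.9 + (1−w)·49 = w·220 + (1−w)·60.9.
Rearranging, 51.9·w − 11.9·(1−w) = 0.
Hence w = 11.9/(51.9+11.9) = 11.9/63.8 = 0.19.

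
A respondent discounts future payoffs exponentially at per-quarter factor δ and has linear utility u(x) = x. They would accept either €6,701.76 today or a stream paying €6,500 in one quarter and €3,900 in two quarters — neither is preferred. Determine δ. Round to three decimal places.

δ ≈ 0.720

Equating present values: 6701.76 = 6500δ + 3900δ².
So 3900δ² + 6500δ − 6701.76 = 0.
By the quadratic formula (taking the positive root), δ = (−6500 + √146797456.00) / 7800 ≈ 0.720.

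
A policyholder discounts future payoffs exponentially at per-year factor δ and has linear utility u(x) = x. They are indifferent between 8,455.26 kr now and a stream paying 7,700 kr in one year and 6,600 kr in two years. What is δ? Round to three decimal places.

Present value of the stream is 7700·δ + 6600·δ². Indifference gives 7700δ + 6600δ² = 8455.26.
So 6600δ² + 7700δ − 8455.26 = 0.
δ = (−7700 + √(7700² + 4·6600·8455.26)) / (2·6600) = (−7700 + √282508864.00) / 13200 ≈ 0.690.

δ ≈ 0.690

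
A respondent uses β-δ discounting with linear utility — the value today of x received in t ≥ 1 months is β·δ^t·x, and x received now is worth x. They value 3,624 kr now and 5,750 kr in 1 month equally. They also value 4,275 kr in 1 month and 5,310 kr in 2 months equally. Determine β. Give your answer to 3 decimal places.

β ≈ 0.783

Both payoffs in the second observation are in the future, so β drops out: δ^1·4275 = δ^2·5310 ⇒ δ = 4275/5310 = 0.80508.
The first indifference: 3624 = β·δ·5750, so β = 3624/(δ·5750) = 3624/(0.80508·5750) ≈ 0.783.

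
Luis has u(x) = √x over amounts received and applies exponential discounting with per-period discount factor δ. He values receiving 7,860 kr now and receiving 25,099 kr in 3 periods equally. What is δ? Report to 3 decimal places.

Indifference means u(7860) = δ^3 · u(25099), so δ^3 = u(7860)/u(25099).
With u(x) = √x: δ^3 = √7860/√25099 = √(7860/25099) = 0.55961.
So δ = 0.55961^(1/3) ≈ 0.824.

δ ≈ 0.824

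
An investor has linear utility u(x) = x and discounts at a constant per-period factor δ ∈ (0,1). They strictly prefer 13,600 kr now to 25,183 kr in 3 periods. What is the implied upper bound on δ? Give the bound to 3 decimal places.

δ < 0.814

Under u(x) = x this choice says 13600 > δ^3·25183.
Hence δ^3 < 13600/25183 = 0.54005, and x ↦ x^(1/3) is increasing on (0,∞).
δ < 0.54005^(1/3) = 0.814.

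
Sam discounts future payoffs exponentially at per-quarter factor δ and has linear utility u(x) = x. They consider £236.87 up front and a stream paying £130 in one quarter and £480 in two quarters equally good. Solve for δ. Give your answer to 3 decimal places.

δ ≈ 0.580

The stream is worth 130δ + 480δ² today, so 130δ + 480δ² = 236.87.
Rearranged: 480δ² + 130δ − 236.87 = 0.
By the quadratic formula (taking the positive root), δ = (−130 + √471690.40) / 960 ≈ 0.580.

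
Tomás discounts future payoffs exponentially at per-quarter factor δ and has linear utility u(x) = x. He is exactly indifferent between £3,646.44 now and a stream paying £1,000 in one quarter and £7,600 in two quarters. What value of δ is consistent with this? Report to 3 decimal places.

δ ≈ 0.630

Present value of the stream is 1000·δ + 7600·δ². Indifference gives 1000δ + 7600δ² = 3646.44.
So 7600δ² + 1000δ − 3646.44 = 0.
δ = (−1000 + √(1000² + 4·7600·3646.44)) / (2·7600) = (−1000 + √111851776.00) / 15200 ≈ 0.630.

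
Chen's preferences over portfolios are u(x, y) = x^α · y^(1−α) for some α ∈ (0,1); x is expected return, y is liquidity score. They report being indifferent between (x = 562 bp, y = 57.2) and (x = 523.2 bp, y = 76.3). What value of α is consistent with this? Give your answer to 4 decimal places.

α ≈ 0.8011

Indifference: 562^α · 57.2^(1−α) = 523.2^α · 76.3^(1−α).
Rearrange to (562/523.2)^α = (76.3/57.2)^(1−α) and take logs: α·0.0715380 = (1−α)·0.2881190.
With A = 0.0715380 and B = 0.2881190: α·A = (1−α)·B, so α = B/(A+B) = 0.2881190/0.3596570 ≈ 0.8011.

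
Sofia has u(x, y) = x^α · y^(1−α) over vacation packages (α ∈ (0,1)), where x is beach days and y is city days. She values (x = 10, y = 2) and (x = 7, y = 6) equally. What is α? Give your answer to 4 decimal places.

Indifference: 10^α · 2^(1−α) = 7^α · 6^(1−α).
Rearrange to (10/7)^α = (6/2)^(1−α) and take logs: α·0.3566749 = (1−α)·1.0986123.
Thus α·(1.4552872) = 1.0986123, so α = 1.0986123/1.4552872 ≈ 0.7549.

α ≈ 0.7549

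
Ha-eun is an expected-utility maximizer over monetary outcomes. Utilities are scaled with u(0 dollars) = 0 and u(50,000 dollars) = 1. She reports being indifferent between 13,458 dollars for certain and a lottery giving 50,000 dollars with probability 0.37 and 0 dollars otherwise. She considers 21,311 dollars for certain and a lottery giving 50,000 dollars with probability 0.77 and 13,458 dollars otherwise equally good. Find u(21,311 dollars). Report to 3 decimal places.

0.855

The first gamble pins u(13,458 dollars): it must equal 0.37·1 + 0.63·0 = 0.37.
Then u(21,311 dollars) = 0.77·u(50,000 dollars) + 0.23·u(13,458 dollars) = 0.77·1.00 + 0.23·0.37 = 0.8551.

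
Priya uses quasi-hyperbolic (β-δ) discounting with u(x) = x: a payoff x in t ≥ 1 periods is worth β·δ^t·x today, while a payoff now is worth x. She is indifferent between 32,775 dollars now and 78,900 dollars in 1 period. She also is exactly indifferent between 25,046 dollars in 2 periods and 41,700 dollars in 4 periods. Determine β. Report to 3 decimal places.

β ≈ 0.536

From the later pair, β·δ^2·25046 = β·δ^4·41700; dividing through, δ^2 = 25046/41700 = 0.60062, so δ = 0.77500.
The first indifference: 32775 = β·δ·78900, so β = 32775/(δ·78900) = 32775/(0.77500·78900) ≈ 0.536.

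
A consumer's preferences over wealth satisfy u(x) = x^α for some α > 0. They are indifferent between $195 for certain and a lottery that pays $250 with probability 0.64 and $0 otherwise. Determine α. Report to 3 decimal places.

α ≈ 1.796

The lottery's expected utility is 0.64·u(250) + 0.36·u(0) = 0.64·250^α (since u(0) = 0 for α > 0).
Equating: 195^α = 0.64·250^α, i.e. 0.7800^α = 0.64.
α = ln(0.64) / ln(195/250) = -0.446287/-0.248461 ≈ 1.796.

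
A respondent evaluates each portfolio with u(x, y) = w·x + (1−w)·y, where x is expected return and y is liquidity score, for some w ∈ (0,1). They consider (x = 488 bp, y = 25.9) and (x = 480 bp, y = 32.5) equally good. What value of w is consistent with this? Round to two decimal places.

w = 0.45

u(488,25.9) = u(480,32.5) means w·488 + (1−w)·25.9 = w·480 + (1−w)·32.5.
Rearranging, 8·w − 6.6·(1−w) = 0.
So w/(1−w) = 6.6/8 = 0.8250, giving w = 6.6/(8+6.6) = 0.45.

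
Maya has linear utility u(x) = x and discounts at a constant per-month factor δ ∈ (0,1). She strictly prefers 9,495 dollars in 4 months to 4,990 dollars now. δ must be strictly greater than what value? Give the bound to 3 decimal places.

Under u(x) = x this choice says 4990 < δ^4·9495.
So δ^4 > 4990/9495 = 0.52554; taking the 4th root of both positive sides preserves the inequality.
δ > (4990/9495)^(1/4) ≈ 0.851.

δ > 0.851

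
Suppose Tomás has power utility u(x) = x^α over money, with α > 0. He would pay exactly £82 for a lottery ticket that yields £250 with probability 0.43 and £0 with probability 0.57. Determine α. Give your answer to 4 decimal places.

α ≈ 0.7571

The lottery's expected utility is 0.43·u(250) + 0.57·u(0) = 0.43·250^α (since u(0) = 0 for α > 0).
Equating: 82^α = 0.43·250^α, i.e. 0.3280^α = 0.43.
Take logs: α = ln 0.43 / ln(82/250) ≈ 0.757099.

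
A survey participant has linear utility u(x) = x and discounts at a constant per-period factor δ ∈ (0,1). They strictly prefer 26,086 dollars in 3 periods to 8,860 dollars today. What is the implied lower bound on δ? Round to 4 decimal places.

The preference means 8860 < δ^3·26086.
Hence δ^3 > 8860/26086 = 0.33965, and x ↦ x^(1/3) is increasing on (0,∞).
δ > 0.33965^(1/3) = 0.6977.

δ > 0.6977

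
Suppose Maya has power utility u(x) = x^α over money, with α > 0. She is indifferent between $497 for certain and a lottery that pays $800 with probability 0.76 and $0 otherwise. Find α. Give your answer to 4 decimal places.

α ≈ 0.5765

EU(lottery) = 0.76·800^α + 0.24·0 = 0.76·800^α.
Equating: 497^α = 0.76·800^α, i.e. 0.6212^α = 0.76.
Take logs: α = ln 0.76 / ln(497/800) ≈ 0.576522.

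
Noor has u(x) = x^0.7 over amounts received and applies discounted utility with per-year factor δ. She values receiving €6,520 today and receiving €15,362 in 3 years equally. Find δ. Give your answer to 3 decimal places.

The payoff in 3 years is discounted by δ^3, so u(6520) = δ^3·u(15362) and δ^3 = u(6520)/u(15362).
With u(x) = x^0.7: δ^3 = 6520^0.7/15362^0.7 = (6520/15362)^0.7 = 0.54886.
So δ = 0.54886^(1/3) ≈ 0.819.

δ ≈ 0.819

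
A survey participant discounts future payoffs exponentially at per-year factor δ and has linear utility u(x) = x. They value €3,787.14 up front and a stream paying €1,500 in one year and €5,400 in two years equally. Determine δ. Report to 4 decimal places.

δ ≈ 0.7100

Equating present values: 3787.14 = 1500δ + 5400δ².
So 5400δ² + 1500δ − 3787.14 = 0.
The positive root is δ = [−1500 + √(1500² + 4·5400·3787.14)] / (2·5400) = (−1500 + 9168.000)/10800 ≈ 0.7100.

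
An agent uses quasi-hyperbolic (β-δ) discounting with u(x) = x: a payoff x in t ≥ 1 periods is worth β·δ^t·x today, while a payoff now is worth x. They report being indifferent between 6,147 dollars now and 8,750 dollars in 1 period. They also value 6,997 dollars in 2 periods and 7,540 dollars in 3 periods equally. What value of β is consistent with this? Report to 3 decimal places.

From the later pair, β·δ^2·6997 = β·δ^3·7540; dividing through, δ = 6997/7540 = 0.92798.
The first indifference: 6147 = β·δ·8750, so β = 6147/(δ·8750) = 6147/(0.92798·8750) ≈ 0.757.

β ≈ 0.757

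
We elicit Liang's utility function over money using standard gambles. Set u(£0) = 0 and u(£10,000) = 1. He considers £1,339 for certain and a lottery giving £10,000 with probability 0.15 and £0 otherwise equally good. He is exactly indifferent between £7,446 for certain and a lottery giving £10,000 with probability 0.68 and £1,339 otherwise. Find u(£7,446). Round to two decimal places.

0.73

First, u(£1,339) = 0.15·u(£10,000) + 0.85·u(£0) = 0.15.
The second indifference gives u(£7,446) = 0.68·u(£10,000) + 0.32·u(£1,339) = 0.68·1.00 + 0.32·0.15 = 0.7280.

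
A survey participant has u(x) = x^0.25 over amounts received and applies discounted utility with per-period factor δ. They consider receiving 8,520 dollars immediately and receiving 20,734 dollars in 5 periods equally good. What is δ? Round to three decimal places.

δ ≈ 0.957

The payoff in 5 periods is discounted by δ^5, so u(8520) = δ^5·u(20734) and δ^5 = u(8520)/u(20734).
With u(x) = x^0.25: δ^5 = 8520^0.25/20734^0.25 = (8520/20734)^0.25 = 0.80064.
So δ = 0.80064^(1/5) ≈ 0.957.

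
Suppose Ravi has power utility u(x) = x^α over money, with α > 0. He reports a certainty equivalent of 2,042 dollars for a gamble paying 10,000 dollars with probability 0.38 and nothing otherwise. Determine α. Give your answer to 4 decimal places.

α ≈ 0.6091

EU(lottery) = 0.38·10000^α + 0.62·0 = 0.38·10000^α.
Indifference: 2042^α = 0.38·10000^α, so (2042/10000)^α = 0.38.
α = ln(0.38) / ln(2042/10000) = -0.9675840/-1.5886554 ≈ 0.6091.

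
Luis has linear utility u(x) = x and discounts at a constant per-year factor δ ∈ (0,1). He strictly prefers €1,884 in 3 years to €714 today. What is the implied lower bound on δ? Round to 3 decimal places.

The preference means 714 < δ^3·1884.
So δ^3 > 714/1884 = 0.37898; taking the cube root of both positive sides preserves the inequality.
δ > (714/1884)^(1/3) ≈ 0.724.

δ > 0.724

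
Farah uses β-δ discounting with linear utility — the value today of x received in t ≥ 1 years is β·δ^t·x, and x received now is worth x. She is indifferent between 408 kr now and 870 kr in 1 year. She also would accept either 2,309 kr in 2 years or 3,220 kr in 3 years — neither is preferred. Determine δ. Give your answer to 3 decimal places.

δ ≈ 0.717

The second indifference involves only future payoffs, so β cancels: β·δ^2·2309 = β·δ^3·3220, giving δ = 2309/3220 = 0.71708.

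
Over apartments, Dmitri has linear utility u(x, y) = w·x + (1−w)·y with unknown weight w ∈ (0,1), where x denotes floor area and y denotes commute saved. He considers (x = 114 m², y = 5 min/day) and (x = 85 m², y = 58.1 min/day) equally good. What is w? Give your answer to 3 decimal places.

Equating utilities: w·114 + (1−w)·5 = w·85 + (1−w)·58.1.
Collecting terms: w·29 = (1−w)·53.1.
The marginal rate of substitution is 53.1/29, so w = 53.1/(29+53.1) = 0.647.

w = 0.647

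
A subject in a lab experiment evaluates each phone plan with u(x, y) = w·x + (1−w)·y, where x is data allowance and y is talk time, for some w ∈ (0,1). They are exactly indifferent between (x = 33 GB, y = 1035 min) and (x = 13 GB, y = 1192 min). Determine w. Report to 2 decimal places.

w = 0.89

Equating utilities: w·33 + (1−w)·1035 = w·13 + (1−w)·1192.
w·(33−13) = (1−w)·(1192−1035), i.e. w·20 = (1−w)·157.
The marginal rate of substitution is 157/20, so w = 157/(20+157) = 0.89.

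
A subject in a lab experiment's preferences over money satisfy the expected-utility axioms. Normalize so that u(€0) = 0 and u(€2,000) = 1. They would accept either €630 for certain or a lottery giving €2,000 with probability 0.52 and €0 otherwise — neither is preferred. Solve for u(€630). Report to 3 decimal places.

u(€630) equals the lottery's expected utility: 0.52·1 + 0.48·0 = 0.52.

0.520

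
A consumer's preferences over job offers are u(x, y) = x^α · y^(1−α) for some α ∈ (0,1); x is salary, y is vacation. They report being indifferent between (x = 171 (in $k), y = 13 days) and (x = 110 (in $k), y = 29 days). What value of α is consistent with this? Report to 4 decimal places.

α ≈ 0.6452

The Cobb–Douglas utilities coincide, so 171^α·13^(1−α) = 110^α·29^(1−α).
(171/110)^α = (29/13)^(1−α); take logs: α·ln(171/110) = (1−α)·ln(29/13), i.e. α·0.4411832 = (1−α)·0.8023465.
With A = 0.4411832 and B = 0.8023465: α·A = (1−α)·B, so α = B/(A+B) = 0.8023465/1.2435297 ≈ 0.6452.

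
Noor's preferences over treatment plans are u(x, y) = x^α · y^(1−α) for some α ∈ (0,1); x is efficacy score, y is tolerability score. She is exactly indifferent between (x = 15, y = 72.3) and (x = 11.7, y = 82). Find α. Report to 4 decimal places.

Indifference: 15^α · 72.3^(1−α) = 11.7^α · 82^(1−α).
(15/11.7)^α = (82/72.3)^(1−α); take logs: α·ln(15/11.7) = (1−α)·ln(82/72.3), i.e. α·0.2484614 = (1−α)·0.1258951.
So α/(1−α) = (0.1258951)/(0.2484614) = 0.5066988, and α = 0.5066988/1.5066988 ≈ 0.3363.

α ≈ 0.3363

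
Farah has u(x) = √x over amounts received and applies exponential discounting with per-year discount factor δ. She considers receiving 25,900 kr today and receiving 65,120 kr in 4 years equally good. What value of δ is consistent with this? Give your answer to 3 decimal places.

Indifference means u(25900) = δ^4 · u(65120), so δ^4 = u(25900)/u(65120).
With u(x) = √x: δ^4 = √25900/√65120 = √(25900/65120) = 0.63066.
So δ = 0.63066^(1/4) ≈ 0.891.

δ ≈ 0.891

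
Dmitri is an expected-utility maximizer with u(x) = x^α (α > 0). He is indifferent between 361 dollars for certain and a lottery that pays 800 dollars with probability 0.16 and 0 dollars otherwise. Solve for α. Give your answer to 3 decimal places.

α ≈ 2.303

EU(lottery) = 0.16·800^α + 0.84·0 = 0.16·800^α.
Equating: 361^α = 0.16·800^α, i.e. 0.4512^α = 0.16.
α = ln(0.16) / ln(361/800) = -1.832581/-0.795734 ≈ 2.303.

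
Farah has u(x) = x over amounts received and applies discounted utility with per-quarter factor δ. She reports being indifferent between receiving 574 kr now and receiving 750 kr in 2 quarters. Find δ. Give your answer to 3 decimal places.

δ ≈ 0.875

Equating discounted utilities: u(574) = δ^2·u(750) ⇒ δ^2 = u(574)/u(750).
With u(x) = x: δ^2 = 574/750 = 0.76533.
So δ = 0.76533^(1/2) ≈ 0.875.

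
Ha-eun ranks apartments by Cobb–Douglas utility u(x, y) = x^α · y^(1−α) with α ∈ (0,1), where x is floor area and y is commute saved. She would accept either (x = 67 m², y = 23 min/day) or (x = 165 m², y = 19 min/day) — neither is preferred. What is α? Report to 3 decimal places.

α ≈ 0.175

Indifference: 67^α · 23^(1−α) = 165^α · 19^(1−α).
Rearrange to (67/165)^α = (19/23)^(1−α) and take logs: α·-0.901253 = (1−α)·-0.191055.
Thus α·(-1.092308) = -0.191055, so α = -0.191055/-1.092308 ≈ 0.175.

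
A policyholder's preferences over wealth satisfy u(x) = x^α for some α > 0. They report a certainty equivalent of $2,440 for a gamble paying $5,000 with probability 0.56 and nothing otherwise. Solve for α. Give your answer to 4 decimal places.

EU(lottery) = 0.56·5000^α + 0.44·0 = 0.56·5000^α.
Setting u(2440) equal to that: 2440^α = 0.56·5000^α ⇒ (2440/5000)^α = 0.56.
Take logs: α = ln 0.56 / ln(2440/5000) ≈ 0.808177.

α ≈ 0.8082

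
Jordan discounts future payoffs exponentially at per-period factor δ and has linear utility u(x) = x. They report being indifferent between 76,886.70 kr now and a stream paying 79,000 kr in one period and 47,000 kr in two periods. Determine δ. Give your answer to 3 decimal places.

Present value of the stream is 79000·δ + 47000·δ². Indifference gives 79000δ + 47000δ² = 76886.70.
Rearranged: 47000δ² + 79000δ − 76886.70 = 0.
The positive root is δ = [−79000 + √(79000² + 4·47000·76886.70)] / (2·47000) = (−79000 + 143860.000)/94000 ≈ 0.690.

δ ≈ 0.690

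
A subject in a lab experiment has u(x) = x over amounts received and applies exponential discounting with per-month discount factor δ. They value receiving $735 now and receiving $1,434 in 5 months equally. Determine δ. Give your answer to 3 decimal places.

The payoff in 5 months is discounted by δ^5, so u(735) = δ^5·u(1434) and δ^5 = u(735)/u(1434).
With u(x) = x: δ^5 = 735/1434 = 0.51255.
So δ = 0.51255^(1/5) ≈ 0.875.

δ ≈ 0.875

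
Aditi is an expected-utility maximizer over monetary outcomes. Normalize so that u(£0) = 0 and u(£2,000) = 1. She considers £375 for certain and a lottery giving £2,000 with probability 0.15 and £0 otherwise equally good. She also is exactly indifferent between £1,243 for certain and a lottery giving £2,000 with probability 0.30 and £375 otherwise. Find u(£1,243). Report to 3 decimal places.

From the first indifference, u(£375) = 0.15·u(£2,000) + 0.85·u(£0) = 0.15·1 + 0.85·0 = 0.15.
The second indifference gives u(£1,243) = 0.30·u(£2,000) + 0.70·u(£375) = 0.30·1.00 + 0.70·0.15 = 0.4050.

0.405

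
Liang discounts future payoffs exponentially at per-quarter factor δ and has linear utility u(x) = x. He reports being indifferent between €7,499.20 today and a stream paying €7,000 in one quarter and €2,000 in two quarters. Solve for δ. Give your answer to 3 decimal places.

δ ≈ 0.860

Equating present values: 7499.20 = 7000δ + 2000δ².
That is, 2000δ² + 7000δ − 7499.20 = 0, a quadratic in δ.
By the quadratic formula (taking the positive root), δ = (−7000 + √108993600.00) / 4000 ≈ 0.860.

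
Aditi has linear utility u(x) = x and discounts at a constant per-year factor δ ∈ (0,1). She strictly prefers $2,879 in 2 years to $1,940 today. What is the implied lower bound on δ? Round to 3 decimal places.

The preference means 1940 < δ^2·2879.
So δ^2 > 1940/2879 = 0.67385; taking the square root of both positive sides preserves the inequality.
δ > (1940/2879)^(1/2) ≈ 0.821.

δ > 0.821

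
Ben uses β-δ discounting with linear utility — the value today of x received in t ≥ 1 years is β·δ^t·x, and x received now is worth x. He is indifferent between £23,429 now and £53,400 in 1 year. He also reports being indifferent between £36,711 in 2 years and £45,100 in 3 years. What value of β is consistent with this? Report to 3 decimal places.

The second indifference involves only future payoffs, so β cancels: β·δ^2·36711 = β·δ^3·45100, giving δ = 36711/45100 = 0.81399.
Substituting δ into 23429 = β·δ·53400: β = 23429/(43467.126) ≈ 0.539.

β ≈ 0.539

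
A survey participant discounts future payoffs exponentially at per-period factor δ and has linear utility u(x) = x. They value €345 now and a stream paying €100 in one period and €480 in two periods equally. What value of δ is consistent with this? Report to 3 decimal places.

δ ≈ 0.750

The stream is worth 100δ + 480δ² today, so 100δ + 480δ² = 345.
So 480δ² + 100δ − 345 = 0.
δ = (−100 + √(100² + 4·480·345)) / (2·480) = (−100 + √672400.00) / 960 ≈ 0.750.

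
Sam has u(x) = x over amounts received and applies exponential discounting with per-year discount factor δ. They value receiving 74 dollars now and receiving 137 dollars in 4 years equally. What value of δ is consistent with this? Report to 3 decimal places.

δ ≈ 0.857

Equating discounted utilities: u(74) = δ^4·u(137) ⇒ δ^4 = u(74)/u(137).
With u(x) = x: δ^4 = 74/137 = 0.54015.
So δ = 0.54015^(1/4) ≈ 0.857.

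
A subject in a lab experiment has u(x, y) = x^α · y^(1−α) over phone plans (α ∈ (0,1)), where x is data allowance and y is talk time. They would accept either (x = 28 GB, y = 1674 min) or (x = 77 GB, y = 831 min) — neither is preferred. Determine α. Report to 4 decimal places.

α ≈ 0.4091

Set the two utilities equal: 28^α·1674^(1−α) = 77^α·831^(1−α).
Taking logs: α·ln 28 + (1−α)·ln 1674 = α·ln 77 + (1−α)·ln 831, i.e. α·-1.0116009 = (1−α)·-0.7003415.
Thus α·(-1.7119424) = -0.7003415, so α = -0.7003415/-1.7119424 ≈ 0.4091.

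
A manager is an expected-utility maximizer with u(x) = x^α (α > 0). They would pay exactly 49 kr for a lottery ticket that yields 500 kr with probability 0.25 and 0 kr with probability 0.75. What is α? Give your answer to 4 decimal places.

EU(lottery) = 0.25·500^α + 0.75·0 = 0.25·500^α.
Setting u(49) equal to that: 49^α = 0.25·500^α ⇒ (49/500)^α = 0.25.
α = ln(0.25) / ln(49/500) = -1.3862944/-2.3227878 ≈ 0.5968.

α ≈ 0.5968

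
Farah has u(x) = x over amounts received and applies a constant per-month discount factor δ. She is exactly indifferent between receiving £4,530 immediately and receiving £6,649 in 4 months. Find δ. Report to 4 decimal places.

δ ≈ 0.9085

The payoff in 4 months is discounted by δ^4, so u(4530) = δ^4·u(6649) and δ^4 = u(4530)/u(6649).
With u(x) = x: δ^4 = 4530/6649 = 0.68131.
So δ = 0.68131^(1/4) ≈ 0.9085.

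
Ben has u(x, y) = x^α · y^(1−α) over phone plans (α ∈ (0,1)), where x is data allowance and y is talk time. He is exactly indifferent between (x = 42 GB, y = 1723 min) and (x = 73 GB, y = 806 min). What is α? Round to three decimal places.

α ≈ 0.579

Indifference: 42^α · 1723^(1−α) = 73^α · 806^(1−α).
Taking logs: α·ln 42 + (1−α)·ln 1723 = α·ln 73 + (1−α)·ln 806, i.e. α·-0.552790 = (1−α)·-0.759738.
Thus α·(-1.312528) = -0.759738, so α = -0.759738/-1.312528 ≈ 0.579.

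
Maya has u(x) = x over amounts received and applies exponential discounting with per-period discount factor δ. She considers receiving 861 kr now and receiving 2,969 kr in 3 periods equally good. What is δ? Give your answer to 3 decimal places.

The payoff in 3 periods is discounted by δ^3, so u(861) = δ^3·u(2969) and δ^3 = u(861)/u(2969).
With u(x) = x: δ^3 = 861/2969 = 0.29000.
Hence δ = (0.29000)^(1/3) = 0.66191.

δ ≈ 0.662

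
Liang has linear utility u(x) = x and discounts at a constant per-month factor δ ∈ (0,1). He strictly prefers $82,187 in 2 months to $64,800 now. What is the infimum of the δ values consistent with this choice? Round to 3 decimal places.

δ > 0.888

Comparing present values: 64800 < δ^2·82187.
Hence δ^2 > 64800/82187 = 0.78845, and x ↦ x^(1/2) is increasing on (0,∞).
δ > (64800/82187)^(1/2) ≈ 0.888.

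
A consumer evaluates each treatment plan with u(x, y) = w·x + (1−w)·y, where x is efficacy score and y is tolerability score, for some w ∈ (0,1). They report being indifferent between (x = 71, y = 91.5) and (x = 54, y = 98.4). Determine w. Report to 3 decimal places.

w = 0.289

u(71,91.5) = u(54,98.4) means w·71 + (1−w)·91.5 = w·54 + (1−w)·98.4.
Collecting terms: w·17 = (1−w)·6.9.
Hence w = 6.9/(17+6.9) = 6.9/23.9 = 0.289.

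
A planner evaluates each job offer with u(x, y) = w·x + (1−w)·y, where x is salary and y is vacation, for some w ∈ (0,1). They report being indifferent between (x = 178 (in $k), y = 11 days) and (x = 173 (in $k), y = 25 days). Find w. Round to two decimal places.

Equating utilities: w·178 + (1−w)·11 = w·173 + (1−w)·25.
w·(178−173) = (1−w)·(25−11), i.e. w·5 = (1−w)·14.
Hence w = 14/(5+14) = 14/19 = 0.74.

w = 0.74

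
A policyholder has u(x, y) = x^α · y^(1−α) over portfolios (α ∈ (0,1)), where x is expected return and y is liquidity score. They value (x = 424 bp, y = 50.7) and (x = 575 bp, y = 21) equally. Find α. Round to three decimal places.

α ≈ 0.743

Indifference: 424^α · 50.7^(1−α) = 575^α · 21^(1−α).
(424/575)^α = (21/50.7)^(1−α); take logs: α·ln(424/575) = (1−α)·ln(21/50.7), i.e. α·-0.304637 = (1−α)·-0.881403.
With A = -0.304637 and B = -0.881403: α·A = (1−α)·B, so α = B/(A+B) = -0.881403/-1.186040 ≈ 0.743.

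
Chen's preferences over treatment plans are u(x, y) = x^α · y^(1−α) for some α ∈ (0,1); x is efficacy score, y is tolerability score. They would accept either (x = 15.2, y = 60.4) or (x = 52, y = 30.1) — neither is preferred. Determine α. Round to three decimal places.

α ≈ 0.362

Set the two utilities equal: 15.2^α·60.4^(1−α) = 52^α·30.1^(1−α).
Taking logs: α·ln 15.2 + (1−α)·ln 60.4 = α·ln 52 + (1−α)·ln 30.1, i.e. α·-1.229948 = (1−α)·-0.696464.
So α/(1−α) = (-0.696464)/(-1.229948) = 0.566255, and α = 0.566255/1.566255 ≈ 0.362.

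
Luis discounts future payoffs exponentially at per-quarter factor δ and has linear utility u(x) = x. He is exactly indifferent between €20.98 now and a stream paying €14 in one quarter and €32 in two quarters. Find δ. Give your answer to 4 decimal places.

Equating present values: 20.98 = 14δ + 32δ².
That is, 32δ² + 14δ − 20.98 = 0, a quadratic in δ.
The positive root is δ = [−14 + √(14² + 4·32·20.98)] / (2·32) = (−14 + 53.679)/64 ≈ 0.6200.

δ ≈ 0.6200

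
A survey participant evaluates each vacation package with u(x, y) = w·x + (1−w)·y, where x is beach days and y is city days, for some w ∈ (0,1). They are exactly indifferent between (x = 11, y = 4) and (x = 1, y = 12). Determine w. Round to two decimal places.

w = 0.44

Indifference: w·11 + (1−w)·4 = w·1 + (1−w)·12.
Collecting terms: w·10 = (1−w)·8.
So w/(1−w) = 8/10 = 0.8000, giving w = 8/(10+8) = 0.44.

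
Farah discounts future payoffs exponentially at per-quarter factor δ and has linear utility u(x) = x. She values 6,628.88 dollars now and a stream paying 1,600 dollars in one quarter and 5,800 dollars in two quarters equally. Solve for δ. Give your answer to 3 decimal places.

δ ≈ 0.940

Present value of the stream is 1600·δ + 5800·δ². Indifference gives 1600δ + 5800δ² = 6628.88.
So 5800δ² + 1600δ − 6628.88 = 0.
By the quadratic formula (taking the positive root), δ = (−1600 + √156350016.00) / 11600 ≈ 0.940.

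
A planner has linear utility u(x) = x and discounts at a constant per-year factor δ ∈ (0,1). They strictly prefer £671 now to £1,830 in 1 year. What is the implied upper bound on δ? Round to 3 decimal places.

Comparing present values: 671 > δ·1830.
So δ < 671/1830 = 0.36667.

δ < 0.367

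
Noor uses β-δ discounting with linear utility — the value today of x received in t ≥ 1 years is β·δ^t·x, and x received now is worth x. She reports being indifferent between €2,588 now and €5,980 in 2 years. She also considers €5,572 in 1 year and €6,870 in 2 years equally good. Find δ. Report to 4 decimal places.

Both payoffs in the second observation are in the future, so β drops out: δ^1·5572 = δ^2·6870 ⇒ δ = 5572/6870 = 0.81106.

δ ≈ 0.8111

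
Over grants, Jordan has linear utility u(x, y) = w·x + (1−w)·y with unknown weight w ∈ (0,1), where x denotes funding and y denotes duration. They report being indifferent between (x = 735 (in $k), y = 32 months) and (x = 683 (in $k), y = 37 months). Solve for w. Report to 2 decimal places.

w = 0.09

Indifference: w·735 + (1−w)·32 = w·683 + (1−w)·37.
Collecting terms: w·52 = (1−w)·5.
So w/(1−w) = 5/52 = 0.0962, giving w = 5/(52+5) = 0.09.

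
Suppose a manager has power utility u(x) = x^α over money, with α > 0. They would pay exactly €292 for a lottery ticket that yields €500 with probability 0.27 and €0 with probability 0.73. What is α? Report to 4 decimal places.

α ≈ 2.4344

The lottery's expected utility is 0.27·u(500) + 0.73·u(0) = 0.27·500^α (since u(0) = 0 for α > 0).
Setting u(292) equal to that: 292^α = 0.27·500^α ⇒ (292/500)^α = 0.27.
Take logs: α = ln 0.27 / ln(292/500) ≈ 2.434364.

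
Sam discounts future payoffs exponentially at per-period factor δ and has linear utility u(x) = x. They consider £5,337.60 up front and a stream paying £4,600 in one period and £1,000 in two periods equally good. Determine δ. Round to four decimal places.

δ ≈ 0.9600

Present value of the stream is 4600·δ + 1000·δ². Indifference gives 4600δ + 1000δ² = 5337.60.
That is, 1000δ² + 4600δ − 5337.60 = 0, a quadratic in δ.
The positive root is δ = [−4600 + √(4600² + 4·1000·5337.60)] / (2·1000) = (−4600 + 6520.000)/2000 ≈ 0.9600.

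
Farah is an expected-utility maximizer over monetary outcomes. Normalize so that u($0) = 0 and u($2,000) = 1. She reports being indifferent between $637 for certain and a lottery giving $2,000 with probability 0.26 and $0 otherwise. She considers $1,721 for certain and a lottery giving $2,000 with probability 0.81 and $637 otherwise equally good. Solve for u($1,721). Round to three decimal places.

From the first indifference, u($637) = 0.26·u($2,000) + 0.74·u($0) = 0.26·1 + 0.74·0 = 0.26.
The second indifference gives u($1,721) = 0.81·u($2,000) + 0.19·u($637) = 0.81·1.00 + 0.19·0.26 = 0.8594.

0.859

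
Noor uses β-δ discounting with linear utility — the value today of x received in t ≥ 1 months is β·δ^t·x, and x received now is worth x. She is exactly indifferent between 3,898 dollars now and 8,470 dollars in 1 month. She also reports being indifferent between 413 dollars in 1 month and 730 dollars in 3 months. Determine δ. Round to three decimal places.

δ ≈ 0.752

From the later pair, β·δ^1·413 = β·δ^3·730; dividing through, δ^2 = 413/730 = 0.56575, so δ = 0.75217.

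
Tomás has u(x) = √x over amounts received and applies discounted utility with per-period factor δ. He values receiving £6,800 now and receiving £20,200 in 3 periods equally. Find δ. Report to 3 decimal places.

δ ≈ 0.834

Equating discounted utilities: u(6800) = δ^3·u(20200) ⇒ δ^3 = u(6800)/u(20200).
Since u(x) = √x, δ^3 = √(6800/20200) = 0.58020.
Taking the cube root: δ = 0.58020^(1/3) ≈ 0.834.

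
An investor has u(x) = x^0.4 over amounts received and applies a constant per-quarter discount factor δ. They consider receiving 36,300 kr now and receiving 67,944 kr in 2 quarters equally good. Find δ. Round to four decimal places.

δ ≈ 0.8822

The payoff in 2 quarters is discounted by δ^2, so u(36300) = δ^2·u(67944) and δ^2 = u(36300)/u(67944).
Since u(x) = x^0.4, δ^2 = (36300/67944)^0.4 = 0.53426^0.4 = 0.77822.
So δ = 0.77822^(1/2) ≈ 0.8822.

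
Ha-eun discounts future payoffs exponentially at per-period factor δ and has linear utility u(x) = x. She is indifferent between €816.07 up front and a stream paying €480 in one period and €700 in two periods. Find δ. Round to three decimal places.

δ ≈ 0.790

Present value of the stream is 480·δ + 700·δ². Indifference gives 480δ + 700δ² = 816.07.
Rearranged: 700δ² + 480δ − 816.07 = 0.
δ = (−480 + √(480² + 4·700·816.07)) / (2·700) = (−480 + √2515396.00) / 1400 ≈ 0.790.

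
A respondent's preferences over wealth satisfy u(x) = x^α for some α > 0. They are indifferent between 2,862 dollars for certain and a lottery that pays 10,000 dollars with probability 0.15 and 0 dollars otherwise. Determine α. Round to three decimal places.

Since u(0) = 0, the lottery's EU is 0.15·10000^α.
Indifference: 2862^α = 0.15·10000^α, so (2862/10000)^α = 0.15.
α = ln(0.15) / ln(2862/10000) = -1.897120/-1.251064 ≈ 1.516.

α ≈ 1.516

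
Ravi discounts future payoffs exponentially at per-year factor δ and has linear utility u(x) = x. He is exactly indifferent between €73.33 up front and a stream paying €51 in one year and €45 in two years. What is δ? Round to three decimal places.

The stream is worth 51δ + 45δ² today, so 51δ + 45δ² = 73.33.
So 45δ² + 51δ − 73.33 = 0.
The positive root is δ = [−51 + √(51² + 4·45·73.33)] / (2·45) = (−51 + 125.700)/90 ≈ 0.830.

δ ≈ 0.830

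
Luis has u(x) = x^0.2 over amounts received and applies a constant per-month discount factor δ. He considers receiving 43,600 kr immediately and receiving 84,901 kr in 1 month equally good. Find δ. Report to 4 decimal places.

Indifference means u(43600) = δ · u(84901), so δ = u(43600)/u(84901).
With u(x) = x^0.2: δ = 43600^0.2/84901^0.2 = (43600/84901)^0.2 = 0.87521.

δ ≈ 0.8752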